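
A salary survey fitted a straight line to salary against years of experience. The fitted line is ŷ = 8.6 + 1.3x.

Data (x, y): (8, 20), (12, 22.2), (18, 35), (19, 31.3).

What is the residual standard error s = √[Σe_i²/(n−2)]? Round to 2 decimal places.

s = 3.00

x=8: ŷ = 8.6 + 1.3·8 = 19; e = 20 − 19 = 1
x=12: ŷ = 8.6 + 1.3·12 = 24.2; e = 22.2 − 24.2 = -2
x=18: ŷ = 8.6 + 1.3·18 = 32; e = 35 − 32 = 3
x=19: ŷ = 8.6 + 1.3·19 = 33.3; e = 31.3 − 33.3 = -2
SSE = 1 + 4 + 9 + 4 = 18
s = √(18/2) = √9 ≈ 3.00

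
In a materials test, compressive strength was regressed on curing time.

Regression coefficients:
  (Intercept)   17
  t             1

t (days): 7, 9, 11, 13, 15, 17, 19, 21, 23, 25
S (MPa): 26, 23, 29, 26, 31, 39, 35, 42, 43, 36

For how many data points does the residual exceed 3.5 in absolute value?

t=7: ŷ = 17 + 7 = 24; e = 26 − 24 = 2
t=9: ŷ = 17 + 9 = 26; e = 23 − 26 = -3
t=11: ŷ = 17 + 11 = 28; e = 29 − 28 = 1
t=13: ŷ = 17 + 13 = 30; e = 26 − 30 = -4
t=15: ŷ = 17 + 15 = 32; e = 31 − 32 = -1
t=17: ŷ = 17 + 17 = 34; e = 39 − 34 = 5
t=19: ŷ = 17 + 19 = 36; e = 35 − 36 = -1
t=21: ŷ = 17 + 21 = 38; e = 42 − 38 = 4
t=23: ŷ = 17 + 23 = 40; e = 43 − 40 = 3
t=25: ŷ = 17 + 25 = 42; e = 36 − 42 = -6
|e| > 3.5: t=13 (|e|=4), t=17 (|e|=5), t=21 (|e|=4), t=25 (|e|=6) → 4

4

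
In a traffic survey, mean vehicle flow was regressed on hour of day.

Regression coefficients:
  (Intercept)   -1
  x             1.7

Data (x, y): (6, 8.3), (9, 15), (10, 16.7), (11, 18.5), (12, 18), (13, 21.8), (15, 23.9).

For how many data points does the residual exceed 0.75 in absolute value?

x=6: ŷ = -1 + 1.7·6 = 9.2; r = 8.3 − 9.2 = -0.9
x=9: ŷ = -1 + 1.7·9 = 14.3; r = 15 − 14.3 = 0.7
x=10: ŷ = -1 + 1.7·10 = 16; r = 16.7 − 16 = 0.7
x=11: ŷ = -1 + 1.7·11 = 17.7; r = 18.5 − 17.7 = 0.8
x=12: ŷ = -1 + 1.7·12 = 19.4; r = 18 − 19.4 = -1.4
x=13: ŷ = -1 + 1.7·13 = 21.1; r = 21.8 − 21.1 = 0.7
x=15: ŷ = -1 + 1.7·15 = 24.5; r = 23.9 − 24.5 = -0.6
|r| > 0.75: x=6 (|r|=0.9), x=11 (|r|=0.8), x=12 (|r|=1.4) → 3

3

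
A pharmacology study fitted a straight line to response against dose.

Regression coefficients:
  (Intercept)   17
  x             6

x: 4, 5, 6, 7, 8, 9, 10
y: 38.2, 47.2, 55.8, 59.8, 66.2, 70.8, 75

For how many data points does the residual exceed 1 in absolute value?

x=4: ŷ = 17 + 6·4 = 41; e = 38.2 − 41 = -2.8
x=5: ŷ = 17 + 6·5 = 47; e = 47.2 − 47 = 0.2
x=6: ŷ = 17 + 6·6 = 53; e = 55.8 − 53 = 2.8
x=7: ŷ = 17 + 6·7 = 59; e = 59.8 − 59 = 0.8
x=8: ŷ = 17 + 6·8 = 65; e = 66.2 − 65 = 1.2
x=9: ŷ = 17 + 6·9 = 71; e = 70.8 − 71 = -0.2
x=10: ŷ = 17 + 6·10 = 77; e = 75 − 77 = -2
|e| > 1: x=4 (|e|=2.8), x=6 (|e|=2.8), x=8 (|e|=1.2), x=10 (|e|=2) → 4

4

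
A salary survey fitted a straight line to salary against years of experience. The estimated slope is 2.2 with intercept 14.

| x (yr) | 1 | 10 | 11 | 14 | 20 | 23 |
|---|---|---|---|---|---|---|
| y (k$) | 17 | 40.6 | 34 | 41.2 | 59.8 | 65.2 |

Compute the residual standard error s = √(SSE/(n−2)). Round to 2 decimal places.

x=1: ŷ = 14 + 2.2·1 = 16.2; r = 17 − 16.2 = 0.8
x=10: ŷ = 14 + 2.2·10 = 36; r = 40.6 − 36 = 4.6
x=11: ŷ = 14 + 2.2·11 = 38.2; r = 34 − 38.2 = -4.2
x=14: ŷ = 14 + 2.2·14 = 44.8; r = 41.2 − 44.8 = -3.6
x=20: ŷ = 14 + 2.2·20 = 58; r = 59.8 − 58 = 1.8
x=23: ŷ = 14 + 2.2·23 = 64.6; r = 65.2 − 64.6 = 0.6
SSE = 0.64 + 21.16 + 17.64 + 12.96 + 3.24 + 0.36 = 56
s = √(56/4) = √14 ≈ 3.74

s = 3.74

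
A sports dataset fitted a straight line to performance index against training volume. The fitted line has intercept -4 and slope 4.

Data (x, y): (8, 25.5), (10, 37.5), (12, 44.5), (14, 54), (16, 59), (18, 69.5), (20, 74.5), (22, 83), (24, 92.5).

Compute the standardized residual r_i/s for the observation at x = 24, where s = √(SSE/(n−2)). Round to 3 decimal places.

x=8: ŷ = -4 + 4·8 = 28; r = 25.5 − 28 = -2.5
x=10: ŷ = -4 + 4·10 = 36; r = 37.5 − 36 = 1.5
x=12: ŷ = -4 + 4·12 = 44; r = 44.5 − 44 = 0.5
x=14: ŷ = -4 + 4·14 = 52; r = 54 − 52 = 2
x=16: ŷ = -4 + 4·16 = 60; r = 59 − 60 = -1
x=18: ŷ = -4 + 4·18 = 68; r = 69.5 − 68 = 1.5
x=20: ŷ = -4 + 4·20 = 76; r = 74.5 − 76 = -1.5
x=22: ŷ = -4 + 4·22 = 84; r = 83 − 84 = -1
x=24: ŷ = -4 + 4·24 = 92; r = 92.5 − 92 = 0.5
SSE = 6.25 + 2.25 + 0.25 + 4 + 1 + 2.25 + 2.25 + 1 + 0.25 = 19.5
s = √(19.5/7) = 1.66905
r/s = 0.5 / 1.66905 = 0.300

0.300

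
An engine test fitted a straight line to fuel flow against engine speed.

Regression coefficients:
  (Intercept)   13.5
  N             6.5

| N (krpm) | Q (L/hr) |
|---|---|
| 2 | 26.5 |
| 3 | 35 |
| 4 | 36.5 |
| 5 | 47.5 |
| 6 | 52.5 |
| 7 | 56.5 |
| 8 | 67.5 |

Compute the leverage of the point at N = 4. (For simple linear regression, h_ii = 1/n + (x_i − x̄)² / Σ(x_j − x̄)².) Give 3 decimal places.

N̄ = (2 + 3 + 4 + 5 + 6 + 7 + 8)/7 = 5
Σ(N − N̄)² = 9 + 4 + 1 + 0 + 1 + 4 + 9 = 28
h = 1/7 + (-1)²/28 = 0.142857 + 0.0357143 = 0.179

h = 0.179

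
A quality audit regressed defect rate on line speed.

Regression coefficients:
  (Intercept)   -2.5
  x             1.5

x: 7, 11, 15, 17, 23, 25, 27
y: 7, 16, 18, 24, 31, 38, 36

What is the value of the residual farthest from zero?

x=7: ŷ = -2.5 + 1.5·7 = 8; e = 7 − 8 = -1
x=11: ŷ = -2.5 + 1.5·11 = 14; e = 16 − 14 = 2
x=15: ŷ = -2.5 + 1.5·15 = 20; e = 18 − 20 = -2
x=17: ŷ = -2.5 + 1.5·17 = 23; e = 24 − 23 = 1
x=23: ŷ = -2.5 + 1.5·23 = 32; e = 31 − 32 = -1
x=25: ŷ = -2.5 + 1.5·25 = 35; e = 38 − 35 = 3
x=27: ŷ = -2.5 + 1.5·27 = 38; e = 36 − 38 = -2
Largest |e| is 3 at x = 25, residual 3.

e = 3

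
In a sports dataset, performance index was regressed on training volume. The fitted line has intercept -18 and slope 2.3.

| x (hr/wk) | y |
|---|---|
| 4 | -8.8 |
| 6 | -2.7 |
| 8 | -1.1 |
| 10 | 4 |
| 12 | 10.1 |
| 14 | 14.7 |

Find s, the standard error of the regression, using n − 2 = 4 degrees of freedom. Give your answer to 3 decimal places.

x=4: ŷ = -18 + 2.3·4 = -8.8; e = -8.8 − (-8.8) = 0
x=6: ŷ = -18 + 2.3·6 = -4.2; e = -2.7 − (-4.2) = 1.5
x=8: ŷ = -18 + 2.3·8 = 0.4; e = -1.1 − 0.4 = -1.5
x=10: ŷ = -18 + 2.3·10 = 5; e = 4 − 5 = -1
x=12: ŷ = -18 + 2.3·12 = 9.6; e = 10.1 − 9.6 = 0.5
x=14: ŷ = -18 + 2.3·14 = 14.2; e = 14.7 − 14.2 = 0.5
SSE = 0 + 2.25 + 2.25 + 1 + 0.25 + 0.25 = 6
s = √(6/4) = √1.5 ≈ 1.225

s = 1.225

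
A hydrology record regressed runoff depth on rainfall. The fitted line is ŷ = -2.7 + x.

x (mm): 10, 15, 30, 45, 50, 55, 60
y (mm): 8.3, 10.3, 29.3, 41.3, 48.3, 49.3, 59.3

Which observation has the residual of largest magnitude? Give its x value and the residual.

x = 55, e = -3

x=10: ŷ = -2.7 + 10 = 7.3; e = 8.3 − 7.3 = 1
x=15: ŷ = -2.7 + 15 = 12.3; e = 10.3 − 12.3 = -2
x=30: ŷ = -2.7 + 30 = 27.3; e = 29.3 − 27.3 = 2
x=45: ŷ = -2.7 + 45 = 42.3; e = 41.3 − 42.3 = -1
x=50: ŷ = -2.7 + 50 = 47.3; e = 48.3 − 47.3 = 1
x=55: ŷ = -2.7 + 55 = 52.3; e = 49.3 − 52.3 = -3
x=60: ŷ = -2.7 + 60 = 57.3; e = 59.3 − 57.3 = 2
Largest |e| is 3 at x = 55, residual -3.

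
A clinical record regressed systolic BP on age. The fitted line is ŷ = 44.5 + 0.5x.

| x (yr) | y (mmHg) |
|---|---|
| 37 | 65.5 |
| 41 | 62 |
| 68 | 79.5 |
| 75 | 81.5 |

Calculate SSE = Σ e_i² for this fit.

SSE = 16.5

x=37: ŷ = 44.5 + 0.5·37 = 63; e = 65.5 − 63 = 2.5
x=41: ŷ = 44.5 + 0.5·41 = 65; e = 62 − 65 = -3
x=68: ŷ = 44.5 + 0.5·68 = 78.5; e = 79.5 − 78.5 = 1
x=75: ŷ = 44.5 + 0.5·75 = 82; e = 81.5 − 82 = -0.5
SSE = 6.25 + 9 + 1 + 0.25 = 16.5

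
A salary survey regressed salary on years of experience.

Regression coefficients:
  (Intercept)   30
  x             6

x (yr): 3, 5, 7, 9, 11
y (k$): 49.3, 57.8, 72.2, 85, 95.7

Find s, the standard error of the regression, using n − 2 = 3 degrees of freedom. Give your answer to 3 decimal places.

s = 1.598

x=3: ŷ = 30 + 6·3 = 48; r = 49.3 − 48 = 1.3
x=5: ŷ = 30 + 6·5 = 60; r = 57.8 − 60 = -2.2
x=7: ŷ = 30 + 6·7 = 72; r = 72.2 − 72 = 0.2
x=9: ŷ = 30 + 6·9 = 84; r = 85 − 84 = 1
x=11: ŷ = 30 + 6·11 = 96; r = 95.7 − 96 = -0.3
SSE = 1.69 + 4.84 + 0.04 + 1 + 0.09 = 7.66
s = √(7.66/3) = √2.55333 ≈ 1.598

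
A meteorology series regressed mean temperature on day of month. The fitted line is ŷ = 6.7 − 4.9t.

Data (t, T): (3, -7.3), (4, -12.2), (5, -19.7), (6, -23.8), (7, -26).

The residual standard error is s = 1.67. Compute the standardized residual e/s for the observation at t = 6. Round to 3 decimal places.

-0.659

ŷ = 6.7 − 4.9·6 = -22.7
e = -23.8 − (-22.7) = -1.1
e/s = -1.1 / 1.67 = -0.659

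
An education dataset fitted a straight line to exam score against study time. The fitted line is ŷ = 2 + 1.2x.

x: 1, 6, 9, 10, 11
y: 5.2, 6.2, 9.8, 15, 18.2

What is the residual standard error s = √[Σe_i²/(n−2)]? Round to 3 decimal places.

x=1: ŷ = 2 + 1.2·1 = 3.2; e = 5.2 − 3.2 = 2
x=6: ŷ = 2 + 1.2·6 = 9.2; e = 6.2 − 9.2 = -3
x=9: ŷ = 2 + 1.2·9 = 12.8; e = 9.8 − 12.8 = -3
x=10: ŷ = 2 + 1.2·10 = 14; e = 15 − 14 = 1
x=11: ŷ = 2 + 1.2·11 = 15.2; e = 18.2 − 15.2 = 3
SSE = 4 + 9 + 9 + 1 + 9 = 32
s = √(32/3) = √10.6667 ≈ 3.266

s = 3.266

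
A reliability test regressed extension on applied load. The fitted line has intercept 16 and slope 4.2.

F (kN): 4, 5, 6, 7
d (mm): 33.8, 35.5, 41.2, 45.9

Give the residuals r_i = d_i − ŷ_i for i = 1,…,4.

F=4: ŷ = 16 + 4.2·4 = 32.8; r = 33.8 − 32.8 = 1
F=5: ŷ = 16 + 4.2·5 = 37; r = 35.5 − 37 = -1.5
F=6: ŷ = 16 + 4.2·6 = 41.2; r = 41.2 − 41.2 = 0
F=7: ŷ = 16 + 4.2·7 = 45.4; r = 45.9 − 45.4 = 0.5

1, -1.5, 0, 0.5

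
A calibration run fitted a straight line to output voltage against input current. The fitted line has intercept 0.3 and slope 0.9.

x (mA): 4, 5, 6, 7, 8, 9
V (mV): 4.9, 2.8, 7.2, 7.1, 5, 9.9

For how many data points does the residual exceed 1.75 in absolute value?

x=4: ŷ = 0.3 + 0.9·4 = 3.9; e = 4.9 − 3.9 = 1
x=5: ŷ = 0.3 + 0.9·5 = 4.8; e = 2.8 − 4.8 = -2
x=6: ŷ = 0.3 + 0.9·6 = 5.7; e = 7.2 − 5.7 = 1.5
x=7: ŷ = 0.3 + 0.9·7 = 6.6; e = 7.1 − 6.6 = 0.5
x=8: ŷ = 0.3 + 0.9·8 = 7.5; e = 5 − 7.5 = -2.5
x=9: ŷ = 0.3 + 0.9·9 = 8.4; e = 9.9 − 8.4 = 1.5
|e| > 1.75: x=5 (|e|=2), x=8 (|e|=2.5) → 2

2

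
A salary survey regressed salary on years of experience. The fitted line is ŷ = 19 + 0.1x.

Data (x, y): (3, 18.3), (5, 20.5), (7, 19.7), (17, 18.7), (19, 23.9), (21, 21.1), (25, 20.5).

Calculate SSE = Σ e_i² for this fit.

x=3: ŷ = 19 + 0.1·3 = 19.3; e = 18.3 − 19.3 = -1
x=5: ŷ = 19 + 0.1·5 = 19.5; e = 20.5 − 19.5 = 1
x=7: ŷ = 19 + 0.1·7 = 19.7; e = 19.7 − 19.7 = 0
x=17: ŷ = 19 + 0.1·17 = 20.7; e = 18.7 − 20.7 = -2
x=19: ŷ = 19 + 0.1·19 = 20.9; e = 23.9 − 20.9 = 3
x=21: ŷ = 19 + 0.1·21 = 21.1; e = 21.1 − 21.1 = 0
x=25: ŷ = 19 + 0.1·25 = 21.5; e = 20.5 − 21.5 = -1
SSE = 1 + 1 + 0 + 4 + 9 + 0 + 1 = 16

SSE = 16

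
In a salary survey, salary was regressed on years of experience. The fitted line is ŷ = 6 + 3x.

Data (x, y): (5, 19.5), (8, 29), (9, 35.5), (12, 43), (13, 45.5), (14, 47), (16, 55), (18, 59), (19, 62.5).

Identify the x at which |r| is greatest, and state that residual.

x = 9, r = 2.5

x=5: ŷ = 6 + 3·5 = 21; r = 19.5 − 21 = -1.5
x=8: ŷ = 6 + 3·8 = 30; r = 29 − 30 = -1
x=9: ŷ = 6 + 3·9 = 33; r = 35.5 − 33 = 2.5
x=12: ŷ = 6 + 3·12 = 42; r = 43 − 42 = 1
x=13: ŷ = 6 + 3·13 = 45; r = 45.5 − 45 = 0.5
x=14: ŷ = 6 + 3·14 = 48; r = 47 − 48 = -1
x=16: ŷ = 6 + 3·16 = 54; r = 55 − 54 = 1
x=18: ŷ = 6 + 3·18 = 60; r = 59 − 60 = -1
x=19: ŷ = 6 + 3·19 = 63; r = 62.5 − 63 = -0.5
Largest |r| is 2.5 at x = 9, residual 2.5.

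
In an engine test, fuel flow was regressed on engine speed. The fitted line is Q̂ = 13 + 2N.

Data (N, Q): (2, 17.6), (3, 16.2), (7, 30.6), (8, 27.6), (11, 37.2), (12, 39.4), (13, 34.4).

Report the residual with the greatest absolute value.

r = -4.6

N=2: Q̂ = 13 + 2·2 = 17; r = 17.6 − 17 = 0.6
N=3: Q̂ = 13 + 2·3 = 19; r = 16.2 − 19 = -2.8
N=7: Q̂ = 13 + 2·7 = 27; r = 30.6 − 27 = 3.6
N=8: Q̂ = 13 + 2·8 = 29; r = 27.6 − 29 = -1.4
N=11: Q̂ = 13 + 2·11 = 35; r = 37.2 − 35 = 2.2
N=12: Q̂ = 13 + 2·12 = 37; r = 39.4 − 37 = 2.4
N=13: Q̂ = 13 + 2·13 = 39; r = 34.4 − 39 = -4.6
Largest |r| is 4.6 at N = 13, residual -4.6.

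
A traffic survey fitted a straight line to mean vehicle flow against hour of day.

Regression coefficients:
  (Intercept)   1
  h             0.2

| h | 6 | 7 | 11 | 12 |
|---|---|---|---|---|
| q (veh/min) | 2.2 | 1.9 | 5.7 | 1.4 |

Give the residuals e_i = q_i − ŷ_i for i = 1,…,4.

h=6: ŷ = 1 + 0.2·6 = 2.2; e = 2.2 − 2.2 = 0
h=7: ŷ = 1 + 0.2·7 = 2.4; e = 1.9 − 2.4 = -0.5
h=11: ŷ = 1 + 0.2·11 = 3.2; e = 5.7 − 3.2 = 2.5
h=12: ŷ = 1 + 0.2·12 = 3.4; e = 1.4 − 3.4 = -2

0, -0.5, 2.5, -2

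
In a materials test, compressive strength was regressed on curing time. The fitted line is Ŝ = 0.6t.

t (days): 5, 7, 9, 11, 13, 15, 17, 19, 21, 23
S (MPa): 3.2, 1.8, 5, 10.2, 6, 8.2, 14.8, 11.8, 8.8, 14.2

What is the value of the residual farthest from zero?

r = 4.6

t=5: Ŝ = 0.6·5 = 3; r = 3.2 − 3 = 0.2
t=7: Ŝ = 0.6·7 = 4.2; r = 1.8 − 4.2 = -2.4
t=9: Ŝ = 0.6·9 = 5.4; r = 5 − 5.4 = -0.4
t=11: Ŝ = 0.6·11 = 6.6; r = 10.2 − 6.6 = 3.6
t=13: Ŝ = 0.6·13 = 7.8; r = 6 − 7.8 = -1.8
t=15: Ŝ = 0.6·15 = 9; r = 8.2 − 9 = -0.8
t=17: Ŝ = 0.6·17 = 10.2; r = 14.8 − 10.2 = 4.6
t=19: Ŝ = 0.6·19 = 11.4; r = 11.8 − 11.4 = 0.4
t=21: Ŝ = 0.6·21 = 12.6; r = 8.8 − 12.6 = -3.8
t=23: Ŝ = 0.6·23 = 13.8; r = 14.2 − 13.8 = 0.4
Largest |r| is 4.6 at t = 17, residual 4.6.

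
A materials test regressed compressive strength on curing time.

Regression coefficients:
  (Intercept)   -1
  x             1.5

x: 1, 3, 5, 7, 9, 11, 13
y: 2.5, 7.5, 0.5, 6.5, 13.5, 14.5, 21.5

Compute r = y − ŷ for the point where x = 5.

ŷ = -1 + 1.5·5 = 6.5
r = 0.5 − 6.5 = -6

r = -6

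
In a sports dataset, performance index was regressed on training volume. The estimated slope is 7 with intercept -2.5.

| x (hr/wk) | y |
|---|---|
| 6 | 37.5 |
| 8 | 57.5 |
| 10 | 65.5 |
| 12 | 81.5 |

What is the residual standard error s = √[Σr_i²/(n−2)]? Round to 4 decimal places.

x=6: ŷ = -2.5 + 7·6 = 39.5; r = 37.5 − 39.5 = -2
x=8: ŷ = -2.5 + 7·8 = 53.5; r = 57.5 − 53.5 = 4
x=10: ŷ = -2.5 + 7·10 = 67.5; r = 65.5 − 67.5 = -2
x=12: ŷ = -2.5 + 7·12 = 81.5; r = 81.5 − 81.5 = 0
SSE = 4 + 16 + 4 + 0 = 24
s = √(24/2) = √12 ≈ 3.4641

s = 3.4641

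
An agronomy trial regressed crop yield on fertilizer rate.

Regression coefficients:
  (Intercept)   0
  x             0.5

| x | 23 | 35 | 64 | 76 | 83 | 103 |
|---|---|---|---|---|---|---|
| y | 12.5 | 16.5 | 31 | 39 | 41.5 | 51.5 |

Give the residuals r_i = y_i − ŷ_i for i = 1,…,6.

x=23: ŷ = 0.5·23 = 11.5; r = 12.5 − 11.5 = 1
x=35: ŷ = 0.5·35 = 17.5; r = 16.5 − 17.5 = -1
x=64: ŷ = 0.5·64 = 32; r = 31 − 32 = -1
x=76: ŷ = 0.5·76 = 38; r = 39 − 38 = 1
x=83: ŷ = 0.5·83 = 41.5; r = 41.5 − 41.5 = 0
x=103: ŷ = 0.5·103 = 51.5; r = 51.5 − 51.5 = 0

1, -1, -1, 1, 0, 0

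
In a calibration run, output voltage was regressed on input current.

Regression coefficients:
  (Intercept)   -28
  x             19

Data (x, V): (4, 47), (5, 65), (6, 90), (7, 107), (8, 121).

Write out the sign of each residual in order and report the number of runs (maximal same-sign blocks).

3 runs

x=4: ŷ = -28 + 19·4 = 48; e = 47 − 48 = -1
x=5: ŷ = -28 + 19·5 = 67; e = 65 − 67 = -2
x=6: ŷ = -28 + 19·6 = 86; e = 90 − 86 = 4
x=7: ŷ = -28 + 19·7 = 105; e = 107 − 105 = 2
x=8: ŷ = -28 + 19·8 = 124; e = 121 − 124 = -3
Signs: − − + + −
Runs: −×2, +×2, −×1 → 3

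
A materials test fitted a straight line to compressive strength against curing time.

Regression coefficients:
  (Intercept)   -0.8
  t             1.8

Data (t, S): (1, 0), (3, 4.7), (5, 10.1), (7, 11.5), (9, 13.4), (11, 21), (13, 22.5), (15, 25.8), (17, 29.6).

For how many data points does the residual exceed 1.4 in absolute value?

3

t=1: Ŝ = -0.8 + 1.8·1 = 1; r = 0 − 1 = -1
t=3: Ŝ = -0.8 + 1.8·3 = 4.6; r = 4.7 − 4.6 = 0.1
t=5: Ŝ = -0.8 + 1.8·5 = 8.2; r = 10.1 − 8.2 = 1.9
t=7: Ŝ = -0.8 + 1.8·7 = 11.8; r = 11.5 − 11.8 = -0.3
t=9: Ŝ = -0.8 + 1.8·9 = 15.4; r = 13.4 − 15.4 = -2
t=11: Ŝ = -0.8 + 1.8·11 = 19; r = 21 − 19 = 2
t=13: Ŝ = -0.8 + 1.8·13 = 22.6; r = 22.5 − 22.6 = -0.1
t=15: Ŝ = -0.8 + 1.8·15 = 26.2; r = 25.8 − 26.2 = -0.4
t=17: Ŝ = -0.8 + 1.8·17 = 29.8; r = 29.6 − 29.8 = -0.2
|r| > 1.4: t=5 (|r|=1.9), t=9 (|r|=2), t=11 (|r|=2) → 3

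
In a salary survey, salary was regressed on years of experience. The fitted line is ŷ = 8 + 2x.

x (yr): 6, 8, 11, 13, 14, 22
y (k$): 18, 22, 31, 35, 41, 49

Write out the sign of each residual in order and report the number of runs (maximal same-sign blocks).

3 runs

x=6: ŷ = 8 + 2·6 = 20; r = 18 − 20 = -2
x=8: ŷ = 8 + 2·8 = 24; r = 22 − 24 = -2
x=11: ŷ = 8 + 2·11 = 30; r = 31 − 30 = 1
x=13: ŷ = 8 + 2·13 = 34; r = 35 − 34 = 1
x=14: ŷ = 8 + 2·14 = 36; r = 41 − 36 = 5
x=22: ŷ = 8 + 2·22 = 52; r = 49 − 52 = -3
Signs: − − + + + −
Runs: −×2, +×3, −×1 → 3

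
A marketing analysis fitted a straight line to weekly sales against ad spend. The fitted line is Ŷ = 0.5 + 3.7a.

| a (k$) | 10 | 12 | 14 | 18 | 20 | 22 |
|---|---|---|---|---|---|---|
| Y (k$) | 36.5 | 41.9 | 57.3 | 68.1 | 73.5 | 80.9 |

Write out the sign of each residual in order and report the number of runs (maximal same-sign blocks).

a=10: Ŷ = 0.5 + 3.7·10 = 37.5; e = 36.5 − 37.5 = -1
a=12: Ŷ = 0.5 + 3.7·12 = 44.9; e = 41.9 − 44.9 = -3
a=14: Ŷ = 0.5 + 3.7·14 = 52.3; e = 57.3 − 52.3 = 5
a=18: Ŷ = 0.5 + 3.7·18 = 67.1; e = 68.1 − 67.1 = 1
a=20: Ŷ = 0.5 + 3.7·20 = 74.5; e = 73.5 − 74.5 = -1
a=22: Ŷ = 0.5 + 3.7·22 = 81.9; e = 80.9 − 81.9 = -1
Signs: − − + + − −
Runs: −×2, +×2, −×2 → 3

3 runs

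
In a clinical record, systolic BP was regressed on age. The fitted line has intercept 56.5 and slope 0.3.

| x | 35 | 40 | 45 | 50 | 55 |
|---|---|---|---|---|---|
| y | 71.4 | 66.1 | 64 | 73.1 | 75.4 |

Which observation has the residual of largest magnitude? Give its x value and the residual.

x=35: ŷ = 56.5 + 0.3·35 = 67; r = 71.4 − 67 = 4.4
x=40: ŷ = 56.5 + 0.3·40 = 68.5; r = 66.1 − 68.5 = -2.4
x=45: ŷ = 56.5 + 0.3·45 = 70; r = 64 − 70 = -6
x=50: ŷ = 56.5 + 0.3·50 = 71.5; r = 73.1 − 71.5 = 1.6
x=55: ŷ = 56.5 + 0.3·55 = 73; r = 75.4 − 73 = 2.4
Largest |r| is 6 at x = 45, residual -6.

x = 45, r = -6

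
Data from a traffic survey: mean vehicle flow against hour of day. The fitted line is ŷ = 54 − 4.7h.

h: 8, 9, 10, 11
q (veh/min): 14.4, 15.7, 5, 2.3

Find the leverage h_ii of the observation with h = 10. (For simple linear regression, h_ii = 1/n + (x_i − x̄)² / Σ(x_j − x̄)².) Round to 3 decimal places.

h = 0.300

h̄ = (8 + 9 + 10 + 11)/4 = 9.5
Σ(h − h̄)² = 2.25 + 0.25 + 0.25 + 2.25 = 5
h = 1/4 + (0.5)²/5 = 0.25 + 0.05 = 0.300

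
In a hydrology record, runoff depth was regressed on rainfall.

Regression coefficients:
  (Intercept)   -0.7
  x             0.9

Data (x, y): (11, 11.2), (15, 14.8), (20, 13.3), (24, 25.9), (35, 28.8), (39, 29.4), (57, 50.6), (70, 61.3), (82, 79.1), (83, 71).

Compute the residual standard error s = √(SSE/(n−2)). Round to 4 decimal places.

s = 3.9370

x=11: ŷ = -0.7 + 0.9·11 = 9.2; e = 11.2 − 9.2 = 2
x=15: ŷ = -0.7 + 0.9·15 = 12.8; e = 14.8 − 12.8 = 2
x=20: ŷ = -0.7 + 0.9·20 = 17.3; e = 13.3 − 17.3 = -4
x=24: ŷ = -0.7 + 0.9·24 = 20.9; e = 25.9 − 20.9 = 5
x=35: ŷ = -0.7 + 0.9·35 = 30.8; e = 28.8 − 30.8 = -2
x=39: ŷ = -0.7 + 0.9·39 = 34.4; e = 29.4 − 34.4 = -5
x=57: ŷ = -0.7 + 0.9·57 = 50.6; e = 50.6 − 50.6 = 0
x=70: ŷ = -0.7 + 0.9·70 = 62.3; e = 61.3 − 62.3 = -1
x=82: ŷ = -0.7 + 0.9·82 = 73.1; e = 79.1 − 73.1 = 6
x=83: ŷ = -0.7 + 0.9·83 = 74; e = 71 − 74 = -3
SSE = 4 + 4 + 16 + 25 + 4 + 25 + 0 + 1 + 36 + 9 = 124
s = √(124/8) = √15.5 ≈ 3.9370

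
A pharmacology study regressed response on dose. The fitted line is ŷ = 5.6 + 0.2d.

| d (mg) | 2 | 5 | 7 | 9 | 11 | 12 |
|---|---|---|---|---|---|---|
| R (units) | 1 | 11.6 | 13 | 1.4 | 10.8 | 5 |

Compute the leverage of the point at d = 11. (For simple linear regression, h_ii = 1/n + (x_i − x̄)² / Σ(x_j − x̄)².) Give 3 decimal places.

d̄ = (2 + 5 + 7 + 9 + 11 + 12)/6 = 7.66667
Σ(d − d̄)² = 32.1111 + 7.11111 + 0.444444 + 1.77778 + 11.1111 + 18.7778 = 71.3333
h = 1/6 + (3.33333)²/71.3333 = 0.166667 + 0.155763 = 0.322

h = 0.322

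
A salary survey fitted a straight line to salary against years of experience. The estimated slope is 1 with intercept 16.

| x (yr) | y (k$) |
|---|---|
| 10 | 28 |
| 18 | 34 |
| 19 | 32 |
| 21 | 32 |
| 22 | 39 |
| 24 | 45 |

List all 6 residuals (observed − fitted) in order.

x=10: ŷ = 16 + 10 = 26; r = 28 − 26 = 2
x=18: ŷ = 16 + 18 = 34; r = 34 − 34 = 0
x=19: ŷ = 16 + 19 = 35; r = 32 − 35 = -3
x=21: ŷ = 16 + 21 = 37; r = 32 − 37 = -5
x=22: ŷ = 16 + 22 = 38; r = 39 − 38 = 1
x=24: ŷ = 16 + 24 = 40; r = 45 − 40 = 5

2, 0, -3, -5, 1, 5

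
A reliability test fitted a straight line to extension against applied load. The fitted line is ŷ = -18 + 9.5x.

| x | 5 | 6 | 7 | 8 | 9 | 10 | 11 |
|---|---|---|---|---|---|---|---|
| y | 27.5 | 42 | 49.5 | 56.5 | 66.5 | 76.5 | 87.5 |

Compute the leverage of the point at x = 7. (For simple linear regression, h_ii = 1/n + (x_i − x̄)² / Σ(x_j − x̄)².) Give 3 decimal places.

h = 0.179

x̄ = (5 + 6 + 7 + 8 + 9 + 10 + 11)/7 = 8
Σ(x − x̄)² = 9 + 4 + 1 + 0 + 1 + 4 + 9 = 28
h = 1/7 + (-1)²/28 = 0.142857 + 0.0357143 = 0.179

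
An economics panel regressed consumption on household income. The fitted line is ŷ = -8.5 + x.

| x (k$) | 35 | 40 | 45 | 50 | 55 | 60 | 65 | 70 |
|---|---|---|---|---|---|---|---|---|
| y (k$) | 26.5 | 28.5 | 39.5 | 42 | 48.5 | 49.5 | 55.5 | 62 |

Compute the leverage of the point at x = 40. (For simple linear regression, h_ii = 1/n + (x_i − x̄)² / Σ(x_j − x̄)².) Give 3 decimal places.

h = 0.274

x̄ = (35 + 40 + 45 + 50 + 55 + 60 + 65 + 70)/8 = 52.5
Σ(x − x̄)² = 306.25 + 156.25 + 56.25 + 6.25 + 6.25 + 56.25 + 156.25 + 306.25 = 1050
h = 1/8 + (-12.5)²/1050 = 0.125 + 0.14881 = 0.274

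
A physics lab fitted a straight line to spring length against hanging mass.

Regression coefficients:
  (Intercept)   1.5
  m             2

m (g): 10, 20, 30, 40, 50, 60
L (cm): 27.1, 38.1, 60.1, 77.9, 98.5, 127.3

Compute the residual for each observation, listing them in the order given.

5.6, -3.4, -1.4, -3.6, -3, 5.8

m=10: L̂ = 1.5 + 2·10 = 21.5; e = 27.1 − 21.5 = 5.6
m=20: L̂ = 1.5 + 2·20 = 41.5; e = 38.1 − 41.5 = -3.4
m=30: L̂ = 1.5 + 2·30 = 61.5; e = 60.1 − 61.5 = -1.4
m=40: L̂ = 1.5 + 2·40 = 81.5; e = 77.9 − 81.5 = -3.6
m=50: L̂ = 1.5 + 2·50 = 101.5; e = 98.5 − 101.5 = -3
m=60: L̂ = 1.5 + 2·60 = 121.5; e = 127.3 − 121.5 = 5.8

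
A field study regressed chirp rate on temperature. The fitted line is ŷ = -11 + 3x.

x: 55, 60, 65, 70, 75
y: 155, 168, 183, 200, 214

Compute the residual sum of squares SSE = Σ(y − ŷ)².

x=55: ŷ = -11 + 3·55 = 154; r = 155 − 154 = 1
x=60: ŷ = -11 + 3·60 = 169; r = 168 − 169 = -1
x=65: ŷ = -11 + 3·65 = 184; r = 183 − 184 = -1
x=70: ŷ = -11 + 3·70 = 199; r = 200 − 199 = 1
x=75: ŷ = -11 + 3·75 = 214; r = 214 − 214 = 0
SSE = 1 + 1 + 1 + 1 + 0 = 4

SSE = 4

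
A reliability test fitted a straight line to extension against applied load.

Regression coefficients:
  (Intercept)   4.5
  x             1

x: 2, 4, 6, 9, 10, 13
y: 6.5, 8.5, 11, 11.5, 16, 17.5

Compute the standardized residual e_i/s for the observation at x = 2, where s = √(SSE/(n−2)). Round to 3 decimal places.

x=2: ŷ = 4.5 + 2 = 6.5; e = 6.5 − 6.5 = 0
x=4: ŷ = 4.5 + 4 = 8.5; e = 8.5 − 8.5 = 0
x=6: ŷ = 4.5 + 6 = 10.5; e = 11 − 10.5 = 0.5
x=9: ŷ = 4.5 + 9 = 13.5; e = 11.5 − 13.5 = -2
x=10: ŷ = 4.5 + 10 = 14.5; e = 16 − 14.5 = 1.5
x=13: ŷ = 4.5 + 13 = 17.5; e = 17.5 − 17.5 = 0
SSE = 0 + 0 + 0.25 + 4 + 2.25 + 0 = 6.5
s = √(6.5/4) = 1.27475
e/s = 0 / 1.27475 = 0.000

0.000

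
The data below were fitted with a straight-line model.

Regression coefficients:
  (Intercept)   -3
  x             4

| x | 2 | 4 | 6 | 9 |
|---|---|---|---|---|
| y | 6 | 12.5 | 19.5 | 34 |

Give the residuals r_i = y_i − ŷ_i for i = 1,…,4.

1, -0.5, -1.5, 1

x=2: ŷ = -3 + 4·2 = 5; r = 6 − 5 = 1
x=4: ŷ = -3 + 4·4 = 13; r = 12.5 − 13 = -0.5
x=6: ŷ = -3 + 4·6 = 21; r = 19.5 − 21 = -1.5
x=9: ŷ = -3 + 4·9 = 33; r = 34 − 33 = 1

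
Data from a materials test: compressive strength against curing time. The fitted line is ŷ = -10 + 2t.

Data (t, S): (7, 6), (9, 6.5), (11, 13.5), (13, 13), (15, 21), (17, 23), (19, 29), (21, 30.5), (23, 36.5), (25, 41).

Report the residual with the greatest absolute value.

t=7: ŷ = -10 + 2·7 = 4; e = 6 − 4 = 2
t=9: ŷ = -10 + 2·9 = 8; e = 6.5 − 8 = -1.5
t=11: ŷ = -10 + 2·11 = 12; e = 13.5 − 12 = 1.5
t=13: ŷ = -10 + 2·13 = 16; e = 13 − 16 = -3
t=15: ŷ = -10 + 2·15 = 20; e = 21 − 20 = 1
t=17: ŷ = -10 + 2·17 = 24; e = 23 − 24 = -1
t=19: ŷ = -10 + 2·19 = 28; e = 29 − 28 = 1
t=21: ŷ = -10 + 2·21 = 32; e = 30.5 − 32 = -1.5
t=23: ŷ = -10 + 2·23 = 36; e = 36.5 − 36 = 0.5
t=25: ŷ = -10 + 2·25 = 40; e = 41 − 40 = 1
Largest |e| is 3 at t = 13, residual -3.

e = -3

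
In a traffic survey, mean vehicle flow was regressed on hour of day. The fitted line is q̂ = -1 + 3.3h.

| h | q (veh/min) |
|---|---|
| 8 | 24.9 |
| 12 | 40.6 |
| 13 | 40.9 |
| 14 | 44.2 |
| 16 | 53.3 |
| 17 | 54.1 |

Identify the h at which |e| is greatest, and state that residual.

h=8: q̂ = -1 + 3.3·8 = 25.4; e = 24.9 − 25.4 = -0.5
h=12: q̂ = -1 + 3.3·12 = 38.6; e = 40.6 − 38.6 = 2
h=13: q̂ = -1 + 3.3·13 = 41.9; e = 40.9 − 41.9 = -1
h=14: q̂ = -1 + 3.3·14 = 45.2; e = 44.2 − 45.2 = -1
h=16: q̂ = -1 + 3.3·16 = 51.8; e = 53.3 − 51.8 = 1.5
h=17: q̂ = -1 + 3.3·17 = 55.1; e = 54.1 − 55.1 = -1
Largest |e| is 2 at h = 12, residual 2.

h = 12, e = 2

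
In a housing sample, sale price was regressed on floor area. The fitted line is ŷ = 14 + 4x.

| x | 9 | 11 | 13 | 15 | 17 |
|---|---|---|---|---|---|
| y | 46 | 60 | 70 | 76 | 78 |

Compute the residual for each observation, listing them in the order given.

-4, 2, 4, 2, -4

x=9: ŷ = 14 + 4·9 = 50; r = 46 − 50 = -4
x=11: ŷ = 14 + 4·11 = 58; r = 60 − 58 = 2
x=13: ŷ = 14 + 4·13 = 66; r = 70 − 66 = 4
x=15: ŷ = 14 + 4·15 = 74; r = 76 − 74 = 2
x=17: ŷ = 14 + 4·17 = 82; r = 78 − 82 = -4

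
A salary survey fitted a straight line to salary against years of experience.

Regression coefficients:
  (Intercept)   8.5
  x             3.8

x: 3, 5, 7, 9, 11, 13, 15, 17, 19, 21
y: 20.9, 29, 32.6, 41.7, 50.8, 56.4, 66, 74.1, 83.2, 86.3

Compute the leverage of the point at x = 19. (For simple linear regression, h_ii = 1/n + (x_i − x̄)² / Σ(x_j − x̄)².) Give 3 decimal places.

x̄ = (3 + 5 + 7 + 9 + 11 + 13 + 15 + 17 + 19 + 21)/10 = 12
Σ(x − x̄)² = 81 + 49 + 25 + 9 + 1 + 1 + 9 + 25 + 49 + 81 = 330
h = 1/10 + (7)²/330 = 0.1 + 0.148485 = 0.248

h = 0.248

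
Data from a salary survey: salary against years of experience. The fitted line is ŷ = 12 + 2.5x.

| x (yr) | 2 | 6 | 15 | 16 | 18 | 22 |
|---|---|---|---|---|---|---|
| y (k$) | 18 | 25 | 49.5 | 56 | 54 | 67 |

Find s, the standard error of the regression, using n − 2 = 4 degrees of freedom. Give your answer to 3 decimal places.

x=2: ŷ = 12 + 2.5·2 = 17; e = 18 − 17 = 1
x=6: ŷ = 12 + 2.5·6 = 27; e = 25 − 27 = -2
x=15: ŷ = 12 + 2.5·15 = 49.5; e = 49.5 − 49.5 = 0
x=16: ŷ = 12 + 2.5·16 = 52; e = 56 − 52 = 4
x=18: ŷ = 12 + 2.5·18 = 57; e = 54 − 57 = -3
x=22: ŷ = 12 + 2.5·22 = 67; e = 67 − 67 = 0
SSE = 1 + 4 + 0 + 16 + 9 + 0 = 30
s = √(30/4) = √7.5 ≈ 2.739

s = 2.739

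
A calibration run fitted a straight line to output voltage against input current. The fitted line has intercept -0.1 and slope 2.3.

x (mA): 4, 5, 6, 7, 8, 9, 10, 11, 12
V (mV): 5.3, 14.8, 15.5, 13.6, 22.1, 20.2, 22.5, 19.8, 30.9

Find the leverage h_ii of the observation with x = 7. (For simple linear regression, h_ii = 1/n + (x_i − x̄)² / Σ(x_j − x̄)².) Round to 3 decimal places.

h = 0.128

x̄ = (4 + 5 + 6 + 7 + 8 + 9 + 10 + 11 + 12)/9 = 8
Σ(x − x̄)² = 16 + 9 + 4 + 1 + 0 + 1 + 4 + 9 + 16 = 60
h = 1/9 + (-1)²/60 = 0.111111 + 0.0166667 = 0.128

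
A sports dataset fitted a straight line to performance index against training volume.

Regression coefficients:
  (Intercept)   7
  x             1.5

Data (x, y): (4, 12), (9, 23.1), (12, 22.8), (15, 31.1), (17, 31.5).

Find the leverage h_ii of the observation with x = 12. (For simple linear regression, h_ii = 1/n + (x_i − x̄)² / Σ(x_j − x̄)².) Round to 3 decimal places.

h = 0.203

x̄ = (4 + 9 + 12 + 15 + 17)/5 = 11.4
Σ(x − x̄)² = 54.76 + 5.76 + 0.36 + 12.96 + 31.36 = 105.2
h = 1/5 + (0.6)²/105.2 = 0.2 + 0.00342205 = 0.203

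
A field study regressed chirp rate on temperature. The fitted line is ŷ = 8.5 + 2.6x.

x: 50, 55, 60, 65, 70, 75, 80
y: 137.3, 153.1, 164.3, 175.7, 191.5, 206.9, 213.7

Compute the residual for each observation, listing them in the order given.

x=50: ŷ = 8.5 + 2.6·50 = 138.5; r = 137.3 − 138.5 = -1.2
x=55: ŷ = 8.5 + 2.6·55 = 151.5; r = 153.1 − 151.5 = 1.6
x=60: ŷ = 8.5 + 2.6·60 = 164.5; r = 164.3 − 164.5 = -0.2
x=65: ŷ = 8.5 + 2.6·65 = 177.5; r = 175.7 − 177.5 = -1.8
x=70: ŷ = 8.5 + 2.6·70 = 190.5; r = 191.5 − 190.5 = 1
x=75: ŷ = 8.5 + 2.6·75 = 203.5; r = 206.9 − 203.5 = 3.4
x=80: ŷ = 8.5 + 2.6·80 = 216.5; r = 213.7 − 216.5 = -2.8

-1.2, 1.6, -0.2, -1.8, 1, 3.4, -2.8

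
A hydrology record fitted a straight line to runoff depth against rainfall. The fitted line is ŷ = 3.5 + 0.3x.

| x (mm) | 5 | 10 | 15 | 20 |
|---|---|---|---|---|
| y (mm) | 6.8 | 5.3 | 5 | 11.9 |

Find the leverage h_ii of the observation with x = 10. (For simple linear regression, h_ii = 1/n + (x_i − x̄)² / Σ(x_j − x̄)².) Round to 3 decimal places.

x̄ = (5 + 10 + 15 + 20)/4 = 12.5
Σ(x − x̄)² = 56.25 + 6.25 + 6.25 + 56.25 = 125
h = 1/4 + (-2.5)²/125 = 0.25 + 0.05 = 0.300

h = 0.300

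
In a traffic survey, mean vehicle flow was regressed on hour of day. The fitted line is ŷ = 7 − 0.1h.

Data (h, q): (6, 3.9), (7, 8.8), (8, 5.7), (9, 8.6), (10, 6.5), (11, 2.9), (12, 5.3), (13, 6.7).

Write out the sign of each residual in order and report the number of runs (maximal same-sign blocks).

h=6: ŷ = 7 − 0.1·6 = 6.4; e = 3.9 − 6.4 = -2.5
h=7: ŷ = 7 − 0.1·7 = 6.3; e = 8.8 − 6.3 = 2.5
h=8: ŷ = 7 − 0.1·8 = 6.2; e = 5.7 − 6.2 = -0.5
h=9: ŷ = 7 − 0.1·9 = 6.1; e = 8.6 − 6.1 = 2.5
h=10: ŷ = 7 − 0.1·10 = 6; e = 6.5 − 6 = 0.5
h=11: ŷ = 7 − 0.1·11 = 5.9; e = 2.9 − 5.9 = -3
h=12: ŷ = 7 − 0.1·12 = 5.8; e = 5.3 − 5.8 = -0.5
h=13: ŷ = 7 − 0.1·13 = 5.7; e = 6.7 − 5.7 = 1
Signs: − + − + + − − +
Runs: −×1, +×1, −×1, +×2, −×2, +×1 → 6

6 runs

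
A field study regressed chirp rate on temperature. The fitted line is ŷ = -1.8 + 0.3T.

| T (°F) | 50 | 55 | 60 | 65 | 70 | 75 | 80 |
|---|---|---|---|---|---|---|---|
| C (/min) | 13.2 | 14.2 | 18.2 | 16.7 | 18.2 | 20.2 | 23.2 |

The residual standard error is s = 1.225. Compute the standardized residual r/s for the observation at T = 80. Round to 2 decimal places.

0.82

ŷ = -1.8 + 0.3·80 = 22.2
r = 23.2 − 22.2 = 1
r/s = 1 / 1.225 = 0.82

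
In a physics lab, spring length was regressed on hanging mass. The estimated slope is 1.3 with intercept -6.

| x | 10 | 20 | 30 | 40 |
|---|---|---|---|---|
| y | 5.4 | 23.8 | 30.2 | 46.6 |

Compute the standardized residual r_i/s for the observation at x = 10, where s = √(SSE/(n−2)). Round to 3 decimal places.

-0.451

x=10: ŷ = -6 + 1.3·10 = 7; r = 5.4 − 7 = -1.6
x=20: ŷ = -6 + 1.3·20 = 20; r = 23.8 − 20 = 3.8
x=30: ŷ = -6 + 1.3·30 = 33; r = 30.2 − 33 = -2.8
x=40: ŷ = -6 + 1.3·40 = 46; r = 46.6 − 46 = 0.6
SSE = 2.56 + 14.44 + 7.84 + 0.36 = 25.2
s = √(25.2/2) = 3.54965
r/s = -1.6 / 3.54965 = -0.451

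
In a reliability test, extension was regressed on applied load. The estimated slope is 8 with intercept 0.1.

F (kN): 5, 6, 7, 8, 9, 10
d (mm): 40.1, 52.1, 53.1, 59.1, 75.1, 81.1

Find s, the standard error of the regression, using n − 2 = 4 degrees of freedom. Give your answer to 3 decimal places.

s = 3.873

F=5: ŷ = 0.1 + 8·5 = 40.1; e = 40.1 − 40.1 = 0
F=6: ŷ = 0.1 + 8·6 = 48.1; e = 52.1 − 48.1 = 4
F=7: ŷ = 0.1 + 8·7 = 56.1; e = 53.1 − 56.1 = -3
F=8: ŷ = 0.1 + 8·8 = 64.1; e = 59.1 − 64.1 = -5
F=9: ŷ = 0.1 + 8·9 = 72.1; e = 75.1 − 72.1 = 3
F=10: ŷ = 0.1 + 8·10 = 80.1; e = 81.1 − 80.1 = 1
SSE = 0 + 16 + 9 + 25 + 9 + 1 = 60
s = √(60/4) = √15 ≈ 3.873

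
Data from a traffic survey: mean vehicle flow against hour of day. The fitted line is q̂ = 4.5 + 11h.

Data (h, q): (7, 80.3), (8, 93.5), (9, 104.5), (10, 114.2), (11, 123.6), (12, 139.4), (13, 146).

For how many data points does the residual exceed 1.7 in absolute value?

2

h=7: q̂ = 4.5 + 11·7 = 81.5; e = 80.3 − 81.5 = -1.2
h=8: q̂ = 4.5 + 11·8 = 92.5; e = 93.5 − 92.5 = 1
h=9: q̂ = 4.5 + 11·9 = 103.5; e = 104.5 − 103.5 = 1
h=10: q̂ = 4.5 + 11·10 = 114.5; e = 114.2 − 114.5 = -0.3
h=11: q̂ = 4.5 + 11·11 = 125.5; e = 123.6 − 125.5 = -1.9
h=12: q̂ = 4.5 + 11·12 = 136.5; e = 139.4 − 136.5 = 2.9
h=13: q̂ = 4.5 + 11·13 = 147.5; e = 146 − 147.5 = -1.5
|e| > 1.7: h=11 (|e|=1.9), h=12 (|e|=2.9) → 2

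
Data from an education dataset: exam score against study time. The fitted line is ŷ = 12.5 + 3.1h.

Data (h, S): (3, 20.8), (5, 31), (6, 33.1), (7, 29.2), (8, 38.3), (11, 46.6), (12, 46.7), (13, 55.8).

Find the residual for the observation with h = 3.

ŷ = 12.5 + 3.1·3 = 21.8
e = 20.8 − 21.8 = -1

e = -1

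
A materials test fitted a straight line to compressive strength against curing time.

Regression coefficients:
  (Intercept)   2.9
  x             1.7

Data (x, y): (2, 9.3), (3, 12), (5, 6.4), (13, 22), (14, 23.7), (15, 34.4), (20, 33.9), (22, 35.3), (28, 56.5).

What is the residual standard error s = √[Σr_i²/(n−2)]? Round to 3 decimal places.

s = 4.986

x=2: ŷ = 2.9 + 1.7·2 = 6.3; r = 9.3 − 6.3 = 3
x=3: ŷ = 2.9 + 1.7·3 = 8; r = 12 − 8 = 4
x=5: ŷ = 2.9 + 1.7·5 = 11.4; r = 6.4 − 11.4 = -5
x=13: ŷ = 2.9 + 1.7·13 = 25; r = 22 − 25 = -3
x=14: ŷ = 2.9 + 1.7·14 = 26.7; r = 23.7 − 26.7 = -3
x=15: ŷ = 2.9 + 1.7·15 = 28.4; r = 34.4 − 28.4 = 6
x=20: ŷ = 2.9 + 1.7·20 = 36.9; r = 33.9 − 36.9 = -3
x=22: ŷ = 2.9 + 1.7·22 = 40.3; r = 35.3 − 40.3 = -5
x=28: ŷ = 2.9 + 1.7·28 = 50.5; r = 56.5 − 50.5 = 6
SSE = 9 + 16 + 25 + 9 + 9 + 36 + 9 + 25 + 36 = 174
s = √(174/7) = √24.8571 ≈ 4.986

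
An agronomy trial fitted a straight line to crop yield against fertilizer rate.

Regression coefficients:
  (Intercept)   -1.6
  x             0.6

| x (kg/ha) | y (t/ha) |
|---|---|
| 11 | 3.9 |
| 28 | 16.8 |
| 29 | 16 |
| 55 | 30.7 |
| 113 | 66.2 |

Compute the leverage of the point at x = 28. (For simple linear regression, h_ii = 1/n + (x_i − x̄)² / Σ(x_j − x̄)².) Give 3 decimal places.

h = 0.258

x̄ = (11 + 28 + 29 + 55 + 113)/5 = 47.2
Σ(x − x̄)² = 1310.44 + 368.64 + 331.24 + 60.84 + 4329.64 = 6400.8
h = 1/5 + (-19.2)²/6400.8 = 0.2 + 0.0575928 = 0.258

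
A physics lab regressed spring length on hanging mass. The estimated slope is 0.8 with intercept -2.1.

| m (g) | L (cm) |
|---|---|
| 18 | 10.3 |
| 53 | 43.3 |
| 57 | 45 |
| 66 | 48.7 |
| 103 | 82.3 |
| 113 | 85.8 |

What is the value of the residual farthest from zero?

m=18: ŷ = -2.1 + 0.8·18 = 12.3; e = 10.3 − 12.3 = -2
m=53: ŷ = -2.1 + 0.8·53 = 40.3; e = 43.3 − 40.3 = 3
m=57: ŷ = -2.1 + 0.8·57 = 43.5; e = 45 − 43.5 = 1.5
m=66: ŷ = -2.1 + 0.8·66 = 50.7; e = 48.7 − 50.7 = -2
m=103: ŷ = -2.1 + 0.8·103 = 80.3; e = 82.3 − 80.3 = 2
m=113: ŷ = -2.1 + 0.8·113 = 88.3; e = 85.8 − 88.3 = -2.5
Largest |e| is 3 at m = 53, residual 3.

e = 3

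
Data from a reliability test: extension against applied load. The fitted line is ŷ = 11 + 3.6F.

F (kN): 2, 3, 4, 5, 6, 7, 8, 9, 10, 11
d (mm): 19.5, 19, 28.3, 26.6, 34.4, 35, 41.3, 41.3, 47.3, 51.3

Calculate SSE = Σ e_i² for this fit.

F=2: ŷ = 11 + 3.6·2 = 18.2; e = 19.5 − 18.2 = 1.3
F=3: ŷ = 11 + 3.6·3 = 21.8; e = 19 − 21.8 = -2.8
F=4: ŷ = 11 + 3.6·4 = 25.4; e = 28.3 − 25.4 = 2.9
F=5: ŷ = 11 + 3.6·5 = 29; e = 26.6 − 29 = -2.4
F=6: ŷ = 11 + 3.6·6 = 32.6; e = 34.4 − 32.6 = 1.8
F=7: ŷ = 11 + 3.6·7 = 36.2; e = 35 − 36.2 = -1.2
F=8: ŷ = 11 + 3.6·8 = 39.8; e = 41.3 − 39.8 = 1.5
F=9: ŷ = 11 + 3.6·9 = 43.4; e = 41.3 − 43.4 = -2.1
F=10: ŷ = 11 + 3.6·10 = 47; e = 47.3 − 47 = 0.3
F=11: ŷ = 11 + 3.6·11 = 50.6; e = 51.3 − 50.6 = 0.7
SSE = 1.69 + 7.84 + 8.41 + 5.76 + 3.24 + 1.44 + 2.25 + 4.41 + 0.09 + 0.49 = 35.62

SSE = 35.62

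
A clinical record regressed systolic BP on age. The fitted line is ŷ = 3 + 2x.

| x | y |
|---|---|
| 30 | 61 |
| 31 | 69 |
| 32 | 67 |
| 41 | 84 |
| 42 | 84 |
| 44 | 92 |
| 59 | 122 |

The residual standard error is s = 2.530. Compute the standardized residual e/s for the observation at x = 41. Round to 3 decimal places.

-0.395

ŷ = 3 + 2·41 = 85
e = 84 − 85 = -1
e/s = -1 / 2.530 = -0.395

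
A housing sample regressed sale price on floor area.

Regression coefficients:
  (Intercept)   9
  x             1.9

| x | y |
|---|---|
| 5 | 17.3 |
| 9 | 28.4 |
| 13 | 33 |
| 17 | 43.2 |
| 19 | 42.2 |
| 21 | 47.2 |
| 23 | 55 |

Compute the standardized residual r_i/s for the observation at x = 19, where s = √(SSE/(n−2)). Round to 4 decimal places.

x=5: ŷ = 9 + 1.9·5 = 18.5; r = 17.3 − 18.5 = -1.2
x=9: ŷ = 9 + 1.9·9 = 26.1; r = 28.4 − 26.1 = 2.3
x=13: ŷ = 9 + 1.9·13 = 33.7; r = 33 − 33.7 = -0.7
x=17: ŷ = 9 + 1.9·17 = 41.3; r = 43.2 − 41.3 = 1.9
x=19: ŷ = 9 + 1.9·19 = 45.1; r = 42.2 − 45.1 = -2.9
x=21: ŷ = 9 + 1.9·21 = 48.9; r = 47.2 − 48.9 = -1.7
x=23: ŷ = 9 + 1.9·23 = 52.7; r = 55 − 52.7 = 2.3
SSE = 1.44 + 5.29 + 0.49 + 3.61 + 8.41 + 2.89 + 5.29 = 27.42
s = √(27.42/5) = 2.34179
r/s = -2.9 / 2.34179 = -1.2384

-1.2384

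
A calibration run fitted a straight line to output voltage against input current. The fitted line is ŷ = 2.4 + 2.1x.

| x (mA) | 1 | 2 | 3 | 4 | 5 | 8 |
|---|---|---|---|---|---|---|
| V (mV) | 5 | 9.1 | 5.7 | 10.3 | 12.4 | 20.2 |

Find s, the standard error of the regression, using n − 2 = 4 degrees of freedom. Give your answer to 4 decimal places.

s = 2.0616

x=1: ŷ = 2.4 + 2.1·1 = 4.5; r = 5 − 4.5 = 0.5
x=2: ŷ = 2.4 + 2.1·2 = 6.6; r = 9.1 − 6.6 = 2.5
x=3: ŷ = 2.4 + 2.1·3 = 8.7; r = 5.7 − 8.7 = -3
x=4: ŷ = 2.4 + 2.1·4 = 10.8; r = 10.3 − 10.8 = -0.5
x=5: ŷ = 2.4 + 2.1·5 = 12.9; r = 12.4 − 12.9 = -0.5
x=8: ŷ = 2.4 + 2.1·8 = 19.2; r = 20.2 − 19.2 = 1
SSE = 0.25 + 6.25 + 9 + 0.25 + 0.25 + 1 = 17
s = √(17/4) = √4.25 ≈ 2.0616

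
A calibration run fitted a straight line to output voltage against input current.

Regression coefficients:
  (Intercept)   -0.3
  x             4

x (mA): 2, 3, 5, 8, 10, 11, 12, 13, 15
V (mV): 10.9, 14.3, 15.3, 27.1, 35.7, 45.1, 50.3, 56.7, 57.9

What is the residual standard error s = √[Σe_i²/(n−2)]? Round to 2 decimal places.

s = 3.97

x=2: V̂ = -0.3 + 4·2 = 7.7; e = 10.9 − 7.7 = 3.2
x=3: V̂ = -0.3 + 4·3 = 11.7; e = 14.3 − 11.7 = 2.6
x=5: V̂ = -0.3 + 4·5 = 19.7; e = 15.3 − 19.7 = -4.4
x=8: V̂ = -0.3 + 4·8 = 31.7; e = 27.1 − 31.7 = -4.6
x=10: V̂ = -0.3 + 4·10 = 39.7; e = 35.7 − 39.7 = -4
x=11: V̂ = -0.3 + 4·11 = 43.7; e = 45.1 − 43.7 = 1.4
x=12: V̂ = -0.3 + 4·12 = 47.7; e = 50.3 − 47.7 = 2.6
x=13: V̂ = -0.3 + 4·13 = 51.7; e = 56.7 − 51.7 = 5
x=15: V̂ = -0.3 + 4·15 = 59.7; e = 57.9 − 59.7 = -1.8
SSE = 10.24 + 6.76 + 19.36 + 21.16 + 16 + 1.96 + 6.76 + 25 + 3.24 = 110.48
s = √(110.48/7) = √15.7829 ≈ 3.97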